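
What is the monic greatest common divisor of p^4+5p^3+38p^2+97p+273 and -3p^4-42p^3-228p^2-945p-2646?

Euclidean algorithm in ℚ[p]:
  p^4+5p^3+38p^2+97p+273 = (-1/3)(-3p^4-42p^3-228p^2-945p-2646) + (-9p^3-38p^2-218p-609)
  -3p^4-42p^3-228p^2-945p-2646 = ((1/3)p+88/27)(-9p^3-38p^2-218p-609) + (-(850/27)p^2-(850/27)p-5950/9)
  -9p^3-38p^2-218p-609 = ((243/850)p+783/850)(-(850/27)p^2-(850/27)p-5950/9) + (0)
Last nonzero remainder: -(850/27)p^2-(850/27)p-5950/9. Dividing through by -850/27 gives the monic gcd p^2+p+21.

p^2+p+21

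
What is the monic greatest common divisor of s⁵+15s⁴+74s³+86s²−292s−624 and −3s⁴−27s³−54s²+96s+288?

s³+5s²−2s−24

Repeated division with remainder:
  s⁵+15s⁴+74s³+86s²−292s−624 = (−(1/3)s−2)(−3s⁴−27s³−54s²+96s+288) + (2s³+10s²−4s−48)
  −3s⁴−27s³−54s²+96s+288 = (−(3/2)s−6)(2s³+10s²−4s−48) + (0)
Last nonzero remainder: 2s³+10s²−4s−48. Dividing through by 2 gives the monic gcd s³+5s²−2s−24.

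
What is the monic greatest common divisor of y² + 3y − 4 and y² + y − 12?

y + 4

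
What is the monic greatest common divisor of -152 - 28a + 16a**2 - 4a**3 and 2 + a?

Apply the Euclidean algorithm:
  -4a**3 + 16a**2 - 28a - 152 = (-4a**2 + 24a - 76)(a + 2) + (0)
The last nonzero remainder a + 2 is already monic.

2 + a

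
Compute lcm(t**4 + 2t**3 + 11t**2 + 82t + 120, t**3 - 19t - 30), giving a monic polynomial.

Euclidean algorithm in ℚ[t]:
  t**4 + 2t**3 + 11t**2 + 82t + 120 = (t + 2)(t**3 - 19t - 30) + (30t**2 + 150t + 180)
  t**3 - 19t - 30 = ((1/30)t - 1/6)(30t**2 + 150t + 180) + (0)
Last nonzero remainder: 30t**2 + 150t + 180. Dividing through by 30 gives the monic gcd t**2 + 5t + 6.
Then lcm(f, g) = f·g / gcd(f, g); expanding and making the result monic gives the answer.

t**5 - 3t**4 + t**3 + 27t**2 - 290t - 600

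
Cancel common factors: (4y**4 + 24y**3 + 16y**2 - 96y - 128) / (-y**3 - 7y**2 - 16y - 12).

(-4y**2 - 8y + 32)/(y + 3)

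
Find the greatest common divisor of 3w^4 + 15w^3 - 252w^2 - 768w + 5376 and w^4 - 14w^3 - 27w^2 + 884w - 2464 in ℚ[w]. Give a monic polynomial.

w^3 - 3w^2 - 60w + 224

Euclidean algorithm in ℚ[w]:
  3w^4 + 15w^3 - 252w^2 - 768w + 5376 = (3)(w^4 - 14w^3 - 27w^2 + 884w - 2464) + (57w^3 - 171w^2 - 3420w + 12768)
  w^4 - 14w^3 - 27w^2 + 884w - 2464 = ((1/57)w - 11/57)(57w^3 - 171w^2 - 3420w + 12768) + (0)
Last nonzero remainder: 57w^3 - 171w^2 - 3420w + 12768. Dividing through by 57 gives the monic gcd w^3 - 3w^2 - 60w + 224.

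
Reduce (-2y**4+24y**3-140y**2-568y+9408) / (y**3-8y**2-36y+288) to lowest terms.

(-2y**2+20y-196)/(y-6)

Euclidean algorithm in ℚ[y]:
  -2y**4+24y**3-140y**2-568y+9408 = (-2y+8)(y**3-8y**2-36y+288) + (-148y**2+296y+7104)
  y**3-8y**2-36y+288 = (-(1/148)y+3/74)(-148y**2+296y+7104) + (0)
Last nonzero remainder: -148y**2+296y+7104. Dividing through by -148 gives the monic gcd y**2-2y-48.
Cancel y**2-2y-48 from numerator and denominator to get the reduced form.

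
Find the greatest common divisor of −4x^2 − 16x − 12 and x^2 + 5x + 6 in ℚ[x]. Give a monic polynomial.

Euclidean algorithm in ℚ[x]:
  −4x^2 − 16x − 12 = (−4)(x^2 + 5x + 6) + (4x + 12)
  x^2 + 5x + 6 = ((1/4)x + 1/2)(4x + 12) + (0)
Last nonzero remainder: 4x + 12. Dividing through by 4 gives the monic gcd x + 3.

x + 3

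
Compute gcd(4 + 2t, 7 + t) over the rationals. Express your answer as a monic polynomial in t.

Repeated division with remainder:
  2t + 4 = (2)(t + 7) + (-10)
  t + 7 = (-(1/10)t - 7/10)(-10) + (0)
The last nonzero remainder is the constant -10, so the polynomials are coprime and gcd = 1.

1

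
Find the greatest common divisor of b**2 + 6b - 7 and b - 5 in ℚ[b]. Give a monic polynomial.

Apply the Euclidean algorithm:
  b**2 + 6b - 7 = (b + 11)(b - 5) + (48)
  b - 5 = ((1/48)b - 5/48)(48) + (0)
The last nonzero remainder is the constant 48, so the polynomials are coprime and gcd = 1.

1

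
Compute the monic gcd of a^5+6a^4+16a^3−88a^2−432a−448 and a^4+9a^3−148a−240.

a^2−2a−8

Euclidean algorithm in ℚ[a]:
  a^5+6a^4+16a^3−88a^2−432a−448 = (a−3)(a^4+9a^3−148a−240) + (43a^3+60a^2−636a−1168)
  a^4+9a^3−148a−240 = ((1/43)a+327/1849)(43a^3+60a^2−636a−1168) + ((7728/1849)a^2−(15456/1849)a−61824/1849)
  43a^3+60a^2−636a−1168 = ((79507/7728)a+134977/3864)((7728/1849)a^2−(15456/1849)a−61824/1849) + (0)
Last nonzero remainder: (7728/1849)a^2−(15456/1849)a−61824/1849. Dividing through by 7728/1849 gives the monic gcd a^2−2a−8.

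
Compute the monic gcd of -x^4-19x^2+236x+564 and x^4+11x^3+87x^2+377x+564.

By polynomial division,
  -x^4-19x^2+236x+564 = (-1)(x^4+11x^3+87x^2+377x+564) + (11x^3+68x^2+613x+1128)
  x^4+11x^3+87x^2+377x+564 = ((1/11)x+53/121)(11x^3+68x^2+613x+1128) + ((180/121)x^2+(720/121)x+8460/121)
  11x^3+68x^2+613x+1128 = ((1331/180)x+242/15)((180/121)x^2+(720/121)x+8460/121) + (0)
Last nonzero remainder: (180/121)x^2+(720/121)x+8460/121. Dividing through by 180/121 gives the monic gcd x^2+4x+47.

x^2+4x+47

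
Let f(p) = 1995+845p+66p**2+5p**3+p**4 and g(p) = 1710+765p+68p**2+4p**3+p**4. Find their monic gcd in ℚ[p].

Euclidean algorithm in ℚ[p]:
  p**4+5p**3+66p**2+845p+1995 = (p**4+4p**3+68p**2+765p+1710) + (p**3−2p**2+80p+285)
  p**4+4p**3+68p**2+765p+1710 = (p+6)(p**3−2p**2+80p+285) + (0)
The last nonzero remainder p**3−2p**2+80p+285 is already monic.

285+80p−2p**2+p**3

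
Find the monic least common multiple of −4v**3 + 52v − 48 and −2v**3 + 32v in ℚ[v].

v**5 − 4v**4 − 13v**3 + 64v**2 − 48v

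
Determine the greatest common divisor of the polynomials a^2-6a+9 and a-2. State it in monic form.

By polynomial division,
  a^2-6a+9 = (a-4)(a-2) + (1)
  a-2 = (a-2)(1) + (0)
The last nonzero remainder is the constant 1, so the polynomials are coprime and gcd = 1.

1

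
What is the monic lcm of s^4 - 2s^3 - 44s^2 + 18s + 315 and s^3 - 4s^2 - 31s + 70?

Apply the Euclidean algorithm:
  s^4 - 2s^3 - 44s^2 + 18s + 315 = (s + 2)(s^3 - 4s^2 - 31s + 70) + (-5s^2 + 10s + 175)
  s^3 - 4s^2 - 31s + 70 = (-(1/5)s + 2/5)(-5s^2 + 10s + 175) + (0)
Last nonzero remainder: -5s^2 + 10s + 175. Dividing through by -5 gives the monic gcd s^2 - 2s - 35.
Then lcm(f, g) = f·g / gcd(f, g); expanding and making the result monic gives the answer.

s^5 - 4s^4 - 40s^3 + 106s^2 + 279s - 630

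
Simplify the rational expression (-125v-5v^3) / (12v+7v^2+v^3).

(-125-5v^2)/(12+7v+v^2)

Repeated division with remainder:
  -5v^3-125v = (-5)(v^3+7v^2+12v) + (35v^2-65v)
  v^3+7v^2+12v = ((1/35)v+62/245)(35v^2-65v) + ((1394/49)v)
  35v^2-65v = ((1715/1394)v-3185/1394)((1394/49)v) + (0)
Last nonzero remainder: (1394/49)v. Dividing through by 1394/49 gives the monic gcd v.
Cancel v from numerator and denominator to get the reduced form.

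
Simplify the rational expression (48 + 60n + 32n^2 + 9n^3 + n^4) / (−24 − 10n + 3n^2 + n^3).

(6 + 3n + n^2)/(−3 + n)

Apply the Euclidean algorithm:
  n^4 + 9n^3 + 32n^2 + 60n + 48 = (n + 6)(n^3 + 3n^2 − 10n − 24) + (24n^2 + 144n + 192)
  n^3 + 3n^2 − 10n − 24 = ((1/24)n − 1/8)(24n^2 + 144n + 192) + (0)
Last nonzero remainder: 24n^2 + 144n + 192. Dividing through by 24 gives the monic gcd n^2 + 6n + 8.
Cancel n^2 + 6n + 8 from numerator and denominator to get the reduced form.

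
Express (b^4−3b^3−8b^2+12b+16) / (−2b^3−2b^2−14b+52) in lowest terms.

(−b^3+b^2+10b+8)/(2b^2+6b+26)

Apply the Euclidean algorithm:
  b^4−3b^3−8b^2+12b+16 = (−(1/2)b+2)(−2b^3−2b^2−14b+52) + (−11b^2+66b−88)
  −2b^3−2b^2−14b+52 = ((2/11)b+14/11)(−11b^2+66b−88) + (−82b+164)
  −11b^2+66b−88 = ((11/82)b−22/41)(−82b+164) + (0)
Last nonzero remainder: −82b+164. Dividing through by −82 gives the monic gcd b−2.
Cancel b−2 from numerator and denominator to get the reduced form.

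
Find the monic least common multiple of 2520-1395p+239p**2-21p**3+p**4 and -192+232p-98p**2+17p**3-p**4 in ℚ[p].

Euclidean algorithm in ℚ[p]:
  p**4-21p**3+239p**2-1395p+2520 = (-1)(-p**4+17p**3-98p**2+232p-192) + (-4p**3+141p**2-1163p+2328)
  -p**4+17p**3-98p**2+232p-192 = ((1/4)p+73/16)(-4p**3+141p**2-1163p+2328) + (-(7209/16)p**2+(79299/16)p-21627/2)
  -4p**3+141p**2-1163p+2328 = ((64/7209)p-1552/7209)(-(7209/16)p**2+(79299/16)p-21627/2) + (0)
Last nonzero remainder: -(7209/16)p**2+(79299/16)p-21627/2. Dividing through by -7209/16 gives the monic gcd p**2-11p+24.
Then lcm(f, g) = f·g / gcd(f, g); expanding and making the result monic gives the answer.

20160-26280p+12802p**2-2997p**3+373p**4-27p**5+p**6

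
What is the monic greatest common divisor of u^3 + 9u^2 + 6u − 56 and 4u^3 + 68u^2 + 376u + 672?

Repeated division with remainder:
  u^3 + 9u^2 + 6u − 56 = (1/4)(4u^3 + 68u^2 + 376u + 672) + (−8u^2 − 88u − 224)
  4u^3 + 68u^2 + 376u + 672 = (−(1/2)u − 3)(−8u^2 − 88u − 224) + (0)
Last nonzero remainder: −8u^2 − 88u − 224. Dividing through by −8 gives the monic gcd u^2 + 11u + 28.

u^2 + 11u + 28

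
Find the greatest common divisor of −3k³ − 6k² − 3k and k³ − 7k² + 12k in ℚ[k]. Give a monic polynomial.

Apply the Euclidean algorithm:
  −3k³ − 6k² − 3k = (−3)(k³ − 7k² + 12k) + (−27k² + 33k)
  k³ − 7k² + 12k = (−(1/27)k + 52/243)(−27k² + 33k) + ((400/81)k)
  −27k² + 33k = (−(2187/400)k + 2673/400)((400/81)k) + (0)
Last nonzero remainder: (400/81)k. Dividing through by 400/81 gives the monic gcd k.

k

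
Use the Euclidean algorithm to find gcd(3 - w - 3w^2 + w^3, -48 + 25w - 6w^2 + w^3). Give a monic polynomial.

-3 + w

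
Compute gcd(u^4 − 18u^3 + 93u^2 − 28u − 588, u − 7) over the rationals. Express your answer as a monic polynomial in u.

Apply the Euclidean algorithm:
  u^4 − 18u^3 + 93u^2 − 28u − 588 = (u^3 − 11u^2 + 16u + 84)(u − 7) + (0)
The last nonzero remainder u − 7 is already monic.

u − 7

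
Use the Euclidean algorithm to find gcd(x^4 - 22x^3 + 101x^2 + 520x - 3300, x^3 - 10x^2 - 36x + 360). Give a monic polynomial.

x^2 - 16x + 60

Repeated division with remainder:
  x^4 - 22x^3 + 101x^2 + 520x - 3300 = (x - 12)(x^3 - 10x^2 - 36x + 360) + (17x^2 - 272x + 1020)
  x^3 - 10x^2 - 36x + 360 = ((1/17)x + 6/17)(17x^2 - 272x + 1020) + (0)
Last nonzero remainder: 17x^2 - 272x + 1020. Dividing through by 17 gives the monic gcd x^2 - 16x + 60.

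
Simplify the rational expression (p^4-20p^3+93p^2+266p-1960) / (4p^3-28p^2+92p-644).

Repeated division with remainder:
  p^4-20p^3+93p^2+266p-1960 = ((1/4)p-13/4)(4p^3-28p^2+92p-644) + (-21p^2+726p-4053)
  4p^3-28p^2+92p-644 = (-(4/21)p-772/147)(-21p^2+726p-4053) + ((153504/49)p-153504/7)
  -21p^2+726p-4053 = (-(343/51168)p+9457/51168)((153504/49)p-153504/7) + (0)
Last nonzero remainder: (153504/49)p-153504/7. Dividing through by 153504/49 gives the monic gcd p-7.
Cancel p-7 from numerator and denominator to get the reduced form.

(p^3-13p^2+2p+280)/(4p^2+92)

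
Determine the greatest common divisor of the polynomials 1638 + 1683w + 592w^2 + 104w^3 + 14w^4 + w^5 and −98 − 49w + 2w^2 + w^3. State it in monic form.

14 + 9w + w^2

Euclidean algorithm in ℚ[w]:
  w^5 + 14w^4 + 104w^3 + 592w^2 + 1683w + 1638 = (w^2 + 12w + 129)(w^3 + 2w^2 − 49w − 98) + (1020w^2 + 9180w + 14280)
  w^3 + 2w^2 − 49w − 98 = ((1/1020)w − 7/1020)(1020w^2 + 9180w + 14280) + (0)
Last nonzero remainder: 1020w^2 + 9180w + 14280. Dividing through by 1020 gives the monic gcd w^2 + 9w + 14.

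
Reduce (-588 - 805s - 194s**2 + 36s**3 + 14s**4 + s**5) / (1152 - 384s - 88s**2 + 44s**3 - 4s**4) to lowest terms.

Euclidean algorithm in ℚ[s]:
  s**5 + 14s**4 + 36s**3 - 194s**2 - 805s - 588 = (-(1/4)s - 25/4)(-4s**4 + 44s**3 - 88s**2 - 384s + 1152) + (289s**3 - 840s**2 - 2917s + 6612)
  -4s**4 + 44s**3 - 88s**2 - 384s + 1152 = (-(4/289)s + 9356/83521)(289s**3 - 840s**2 - 2917s + 6612) + (-(2862860/83521)s**2 + (2862860/83521)s + 34354320/83521)
  289s**3 - 840s**2 - 2917s + 6612 = (-(24137569/2862860)s + 46020071/2862860)(-(2862860/83521)s**2 + (2862860/83521)s + 34354320/83521) + (0)
Last nonzero remainder: -(2862860/83521)s**2 + (2862860/83521)s + 34354320/83521. Dividing through by -2862860/83521 gives the monic gcd s**2 - s - 12.
Cancel s**2 - s - 12 from numerator and denominator to get the reduced form.

(-49 - 63s - 15s**2 - s**3)/(96 - 40s + 4s**2)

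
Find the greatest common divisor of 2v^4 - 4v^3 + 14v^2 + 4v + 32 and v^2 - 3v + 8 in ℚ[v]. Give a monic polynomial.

By polynomial division,
  2v^4 - 4v^3 + 14v^2 + 4v + 32 = (2v^2 + 2v + 4)(v^2 - 3v + 8) + (0)
The last nonzero remainder v^2 - 3v + 8 is already monic.

v^2 - 3v + 8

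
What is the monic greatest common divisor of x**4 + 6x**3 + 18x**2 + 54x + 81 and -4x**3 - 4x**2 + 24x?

By polynomial division,
  x**4 + 6x**3 + 18x**2 + 54x + 81 = (-(1/4)x - 5/4)(-4x**3 - 4x**2 + 24x) + (19x**2 + 84x + 81)
  -4x**3 - 4x**2 + 24x = (-(4/19)x + 260/361)(19x**2 + 84x + 81) + (-(7020/361)x - 21060/361)
  19x**2 + 84x + 81 = (-(6859/7020)x - 361/260)(-(7020/361)x - 21060/361) + (0)
Last nonzero remainder: -(7020/361)x - 21060/361. Dividing through by -7020/361 gives the monic gcd x + 3.

x + 3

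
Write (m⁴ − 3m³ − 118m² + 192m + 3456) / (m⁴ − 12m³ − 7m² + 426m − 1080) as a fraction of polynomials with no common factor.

(m² − 64)/(m² − 9m + 20)

Repeated division with remainder:
  m⁴ − 3m³ − 118m² + 192m + 3456 = (m⁴ − 12m³ − 7m² + 426m − 1080) + (9m³ − 111m² − 234m + 4536)
  m⁴ − 12m³ − 7m² + 426m − 1080 = ((1/9)m + 1/27)(9m³ − 111m² − 234m + 4536) + ((208/9)m² − (208/3)m − 1248)
  9m³ − 111m² − 234m + 4536 = ((81/208)m − 189/52)((208/9)m² − (208/3)m − 1248) + (0)
Last nonzero remainder: (208/9)m² − (208/3)m − 1248. Dividing through by 208/9 gives the monic gcd m² − 3m − 54.
Cancel m² − 3m − 54 from numerator and denominator to get the reduced form.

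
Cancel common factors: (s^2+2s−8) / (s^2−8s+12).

(s+4)/(s−6)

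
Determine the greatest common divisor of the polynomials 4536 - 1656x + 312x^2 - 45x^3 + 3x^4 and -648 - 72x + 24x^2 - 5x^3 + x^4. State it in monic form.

-216 + 48x - 8x^2 + x^3

Repeated division with remainder:
  3x^4 - 45x^3 + 312x^2 - 1656x + 4536 = (3)(x^4 - 5x^3 + 24x^2 - 72x - 648) + (-30x^3 + 240x^2 - 1440x + 6480)
  x^4 - 5x^3 + 24x^2 - 72x - 648 = (-(1/30)x - 1/10)(-30x^3 + 240x^2 - 1440x + 6480) + (0)
Last nonzero remainder: -30x^3 + 240x^2 - 1440x + 6480. Dividing through by -30 gives the monic gcd x^3 - 8x^2 + 48x - 216.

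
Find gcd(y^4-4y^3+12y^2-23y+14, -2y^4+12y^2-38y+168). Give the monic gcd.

y^2-y+7

Repeated division with remainder:
  y^4-4y^3+12y^2-23y+14 = (-1/2)(-2y^4+12y^2-38y+168) + (-4y^3+18y^2-42y+98)
  -2y^4+12y^2-38y+168 = ((1/2)y+9/4)(-4y^3+18y^2-42y+98) + (-(15/2)y^2+(15/2)y-105/2)
  -4y^3+18y^2-42y+98 = ((8/15)y-28/15)(-(15/2)y^2+(15/2)y-105/2) + (0)
Last nonzero remainder: -(15/2)y^2+(15/2)y-105/2. Dividing through by -15/2 gives the monic gcd y^2-y+7.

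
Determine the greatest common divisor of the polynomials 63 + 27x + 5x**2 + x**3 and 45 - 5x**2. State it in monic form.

3 + x

Repeated division with remainder:
  x**3 + 5x**2 + 27x + 63 = (-(1/5)x - 1)(-5x**2 + 45) + (36x + 108)
  -5x**2 + 45 = (-(5/36)x + 5/12)(36x + 108) + (0)
Last nonzero remainder: 36x + 108. Dividing through by 36 gives the monic gcd x + 3.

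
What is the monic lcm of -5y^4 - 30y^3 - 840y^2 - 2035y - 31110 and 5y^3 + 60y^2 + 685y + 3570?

y^5 + 13y^4 + 210y^3 + 1583y^2 + 9071y + 43554

Apply the Euclidean algorithm:
  -5y^4 - 30y^3 - 840y^2 - 2035y - 31110 = (-y + 6)(5y^3 + 60y^2 + 685y + 3570) + (-515y^2 - 2575y - 52530)
  5y^3 + 60y^2 + 685y + 3570 = (-(1/103)y - 7/103)(-515y^2 - 2575y - 52530) + (0)
Last nonzero remainder: -515y^2 - 2575y - 52530. Dividing through by -515 gives the monic gcd y^2 + 5y + 102.
Then lcm(f, g) = f·g / gcd(f, g); expanding and making the result monic gives the answer.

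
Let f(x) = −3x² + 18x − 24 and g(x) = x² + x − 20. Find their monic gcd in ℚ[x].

Repeated division with remainder:
  −3x² + 18x − 24 = (−3)(x² + x − 20) + (21x − 84)
  x² + x − 20 = ((1/21)x + 5/21)(21x − 84) + (0)
Last nonzero remainder: 21x − 84. Dividing through by 21 gives the monic gcd x − 4.

x − 4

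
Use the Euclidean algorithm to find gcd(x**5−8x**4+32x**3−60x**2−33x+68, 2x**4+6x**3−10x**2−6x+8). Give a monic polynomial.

x**2−1

By polynomial division,
  x**5−8x**4+32x**3−60x**2−33x+68 = ((1/2)x−11/2)(2x**4+6x**3−10x**2−6x+8) + (70x**3−112x**2−70x+112)
  2x**4+6x**3−10x**2−6x+8 = ((1/35)x+23/175)(70x**3−112x**2−70x+112) + ((168/25)x**2−168/25)
  70x**3−112x**2−70x+112 = ((125/12)x−50/3)((168/25)x**2−168/25) + (0)
Last nonzero remainder: (168/25)x**2−168/25. Dividing through by 168/25 gives the monic gcd x**2−1.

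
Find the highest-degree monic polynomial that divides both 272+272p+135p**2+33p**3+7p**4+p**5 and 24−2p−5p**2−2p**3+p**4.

By polynomial division,
  p**5+7p**4+33p**3+135p**2+272p+272 = (p+9)(p**4−2p**3−5p**2−2p+24) + (56p**3+182p**2+266p+56)
  p**4−2p**3−5p**2−2p+24 = ((1/56)p−3/32)(56p**3+182p**2+266p+56) + ((117/16)p**2+(351/16)p+117/4)
  56p**3+182p**2+266p+56 = ((896/117)p+224/117)((117/16)p**2+(351/16)p+117/4) + (0)
Last nonzero remainder: (117/16)p**2+(351/16)p+117/4. Dividing through by 117/16 gives the monic gcd p**2+3p+4.

4+3p+p**2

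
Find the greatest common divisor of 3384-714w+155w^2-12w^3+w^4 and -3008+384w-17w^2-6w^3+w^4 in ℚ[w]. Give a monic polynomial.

47-6w+w^2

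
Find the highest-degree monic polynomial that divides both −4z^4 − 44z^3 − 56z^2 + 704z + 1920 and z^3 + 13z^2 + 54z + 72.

z^2 + 10z + 24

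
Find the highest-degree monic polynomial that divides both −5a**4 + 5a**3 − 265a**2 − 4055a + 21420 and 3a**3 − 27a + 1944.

a + 9

Repeated division with remainder:
  −5a**4 + 5a**3 − 265a**2 − 4055a + 21420 = (−(5/3)a + 5/3)(3a**3 − 27a + 1944) + (−310a**2 − 770a + 18180)
  3a**3 − 27a + 1944 = (−(3/310)a + 231/9610)(−310a**2 − 770a + 18180) + ((160914/961)a + 1448226/961)
  −310a**2 − 770a + 18180 = (−(148955/80457)a + 970610/80457)((160914/961)a + 1448226/961) + (0)
Last nonzero remainder: (160914/961)a + 1448226/961. Dividing through by 160914/961 gives the monic gcd a + 9.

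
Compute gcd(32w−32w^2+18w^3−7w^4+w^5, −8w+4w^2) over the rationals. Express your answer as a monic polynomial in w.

−2w+w^2

Euclidean algorithm in ℚ[w]:
  w^5−7w^4+18w^3−32w^2+32w = ((1/4)w^3−(5/4)w^2+2w−4)(4w^2−8w) + (0)
Last nonzero remainder: 4w^2−8w. Dividing through by 4 gives the monic gcd w^2−2w.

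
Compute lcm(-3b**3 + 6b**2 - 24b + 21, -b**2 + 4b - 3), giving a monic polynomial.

Apply the Euclidean algorithm:
  -3b**3 + 6b**2 - 24b + 21 = (3b + 6)(-b**2 + 4b - 3) + (-39b + 39)
  -b**2 + 4b - 3 = ((1/39)b - 1/13)(-39b + 39) + (0)
Last nonzero remainder: -39b + 39. Dividing through by -39 gives the monic gcd b - 1.
Then lcm(f, g) = f·g / gcd(f, g); expanding and making the result monic gives the answer.

b**4 - 5b**3 + 14b**2 - 31b + 21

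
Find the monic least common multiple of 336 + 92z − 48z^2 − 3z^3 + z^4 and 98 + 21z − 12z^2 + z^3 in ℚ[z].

−2352 − 308z + 428z^2 − 27z^3 − 10z^4 + z^5

Apply the Euclidean algorithm:
  z^4 − 3z^3 − 48z^2 + 92z + 336 = (z + 9)(z^3 − 12z^2 + 21z + 98) + (39z^2 − 195z − 546)
  z^3 − 12z^2 + 21z + 98 = ((1/39)z − 7/39)(39z^2 − 195z − 546) + (0)
Last nonzero remainder: 39z^2 − 195z − 546. Dividing through by 39 gives the monic gcd z^2 − 5z − 14.
Then lcm(f, g) = f·g / gcd(f, g); expanding and making the result monic gives the answer.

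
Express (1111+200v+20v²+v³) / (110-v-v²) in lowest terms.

(-101-9v-v²)/(-10+v)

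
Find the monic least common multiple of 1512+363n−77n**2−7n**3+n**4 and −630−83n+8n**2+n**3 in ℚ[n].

Apply the Euclidean algorithm:
  n**4−7n**3−77n**2+363n+1512 = (n−15)(n**3+8n**2−83n−630) + (126n**2−252n−7938)
  n**3+8n**2−83n−630 = ((1/126)n+5/63)(126n**2−252n−7938) + (0)
Last nonzero remainder: 126n**2−252n−7938. Dividing through by 126 gives the monic gcd n**2−2n−63.
Then lcm(f, g) = f·g / gcd(f, g); expanding and making the result monic gives the answer.

15120+5142n−407n**2−147n**3+3n**4+n**5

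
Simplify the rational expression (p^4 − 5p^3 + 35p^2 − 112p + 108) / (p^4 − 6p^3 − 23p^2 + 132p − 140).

(p^2 − p + 27)/(p^2 − 2p − 35)

Euclidean algorithm in ℚ[p]:
  p^4 − 5p^3 + 35p^2 − 112p + 108 = (p^4 − 6p^3 − 23p^2 + 132p − 140) + (p^3 + 58p^2 − 244p + 248)
  p^4 − 6p^3 − 23p^2 + 132p − 140 = (p − 64)(p^3 + 58p^2 − 244p + 248) + (3933p^2 − 15732p + 15732)
  p^3 + 58p^2 − 244p + 248 = ((1/3933)p + 62/3933)(3933p^2 − 15732p + 15732) + (0)
Last nonzero remainder: 3933p^2 − 15732p + 15732. Dividing through by 3933 gives the monic gcd p^2 − 4p + 4.
Cancel p^2 − 4p + 4 from numerator and denominator to get the reduced form.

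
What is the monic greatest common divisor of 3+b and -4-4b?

1

Repeated division with remainder:
  b+3 = (-1/4)(-4b-4) + (2)
  -4b-4 = (-2b-2)(2) + (0)
The last nonzero remainder is the constant 2, so the polynomials are coprime and gcd = 1.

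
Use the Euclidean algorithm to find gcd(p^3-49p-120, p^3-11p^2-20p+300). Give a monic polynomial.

p+5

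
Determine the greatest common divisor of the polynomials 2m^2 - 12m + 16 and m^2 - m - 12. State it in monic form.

m - 4

Euclidean algorithm in ℚ[m]:
  2m^2 - 12m + 16 = (2)(m^2 - m - 12) + (-10m + 40)
  m^2 - m - 12 = (-(1/10)m - 3/10)(-10m + 40) + (0)
Last nonzero remainder: -10m + 40. Dividing through by -10 gives the monic gcd m - 4.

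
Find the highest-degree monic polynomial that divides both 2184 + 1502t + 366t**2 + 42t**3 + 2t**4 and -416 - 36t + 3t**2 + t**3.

Repeated division with remainder:
  2t**4 + 42t**3 + 366t**2 + 1502t + 2184 = (2t + 36)(t**3 + 3t**2 - 36t - 416) + (330t**2 + 3630t + 17160)
  t**3 + 3t**2 - 36t - 416 = ((1/330)t - 4/165)(330t**2 + 3630t + 17160) + (0)
Last nonzero remainder: 330t**2 + 3630t + 17160. Dividing through by 330 gives the monic gcd t**2 + 11t + 52.

52 + 11t + t**2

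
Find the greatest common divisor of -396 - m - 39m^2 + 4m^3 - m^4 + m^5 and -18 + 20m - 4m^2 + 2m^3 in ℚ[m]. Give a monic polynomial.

Euclidean algorithm in ℚ[m]:
  m^5 - m^4 + 4m^3 - 39m^2 - m - 396 = ((1/2)m^2 + (1/2)m - 2)(2m^3 - 4m^2 + 20m - 18) + (-48m^2 + 48m - 432)
  2m^3 - 4m^2 + 20m - 18 = (-(1/24)m + 1/24)(-48m^2 + 48m - 432) + (0)
Last nonzero remainder: -48m^2 + 48m - 432. Dividing through by -48 gives the monic gcd m^2 - m + 9.

9 - m + m^2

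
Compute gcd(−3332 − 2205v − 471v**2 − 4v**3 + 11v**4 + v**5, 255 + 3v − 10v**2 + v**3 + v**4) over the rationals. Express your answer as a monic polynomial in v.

17 + 7v + v**2

Euclidean algorithm in ℚ[v]:
  v**5 + 11v**4 − 4v**3 − 471v**2 − 2205v − 3332 = (v + 10)(v**4 + v**3 − 10v**2 + 3v + 255) + (−4v**3 − 374v**2 − 2490v − 5882)
  v**4 + v**3 − 10v**2 + 3v + 255 = (−(1/4)v + 185/8)(−4v**3 − 374v**2 − 2490v − 5882) + ((32065/4)v**2 + (224455/4)v + 545105/4)
  −4v**3 − 374v**2 − 2490v − 5882 = (−(16/32065)v − 1384/32065)((32065/4)v**2 + (224455/4)v + 545105/4) + (0)
Last nonzero remainder: (32065/4)v**2 + (224455/4)v + 545105/4. Dividing through by 32065/4 gives the monic gcd v**2 + 7v + 17.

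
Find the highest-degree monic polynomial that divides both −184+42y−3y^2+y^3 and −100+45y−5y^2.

−4+y

Repeated division with remainder:
  y^3−3y^2+42y−184 = (−(1/5)y−6/5)(−5y^2+45y−100) + (76y−304)
  −5y^2+45y−100 = (−(5/76)y+25/76)(76y−304) + (0)
Last nonzero remainder: 76y−304. Dividing through by 76 gives the monic gcd y−4.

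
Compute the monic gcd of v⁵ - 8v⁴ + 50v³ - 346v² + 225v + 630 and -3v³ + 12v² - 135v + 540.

Euclidean algorithm in ℚ[v]:
  v⁵ - 8v⁴ + 50v³ - 346v² + 225v + 630 = (-(1/3)v² + (4/3)v + 11/3)(-3v³ + 12v² - 135v + 540) + (-30v² - 1350)
  -3v³ + 12v² - 135v + 540 = ((1/10)v - 2/5)(-30v² - 1350) + (0)
Last nonzero remainder: -30v² - 1350. Dividing through by -30 gives the monic gcd v² + 45.

v² + 45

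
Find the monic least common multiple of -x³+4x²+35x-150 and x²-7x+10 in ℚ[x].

Repeated division with remainder:
  -x³+4x²+35x-150 = (-x-3)(x²-7x+10) + (24x-120)
  x²-7x+10 = ((1/24)x-1/12)(24x-120) + (0)
Last nonzero remainder: 24x-120. Dividing through by 24 gives the monic gcd x-5.
Then lcm(f, g) = f·g / gcd(f, g); expanding and making the result monic gives the answer.

x⁴-6x³-27x²+220x-300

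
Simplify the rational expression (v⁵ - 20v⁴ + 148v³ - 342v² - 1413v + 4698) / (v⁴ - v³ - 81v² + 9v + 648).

(v² - 11v + 58)/(v + 8)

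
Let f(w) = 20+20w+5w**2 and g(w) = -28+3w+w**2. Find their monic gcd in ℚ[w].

1

Euclidean algorithm in ℚ[w]:
  5w**2+20w+20 = (5)(w**2+3w-28) + (5w+160)
  w**2+3w-28 = ((1/5)w-29/5)(5w+160) + (900)
  5w+160 = ((1/180)w+8/45)(900) + (0)
The last nonzero remainder is the constant 900, so the polynomials are coprime and gcd = 1.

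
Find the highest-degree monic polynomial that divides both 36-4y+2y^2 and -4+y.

1

Euclidean algorithm in ℚ[y]:
  2y^2-4y+36 = (2y+4)(y-4) + (52)
  y-4 = ((1/52)y-1/13)(52) + (0)
The last nonzero remainder is the constant 52, so the polynomials are coprime and gcd = 1.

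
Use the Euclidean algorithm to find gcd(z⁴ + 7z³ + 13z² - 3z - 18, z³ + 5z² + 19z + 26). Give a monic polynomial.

Apply the Euclidean algorithm:
  z⁴ + 7z³ + 13z² - 3z - 18 = (z + 2)(z³ + 5z² + 19z + 26) + (-16z² - 67z - 70)
  z³ + 5z² + 19z + 26 = (-(1/16)z - 13/256)(-16z² - 67z - 70) + ((2873/256)z + 2873/128)
  -16z² - 67z - 70 = (-(4096/2873)z - 8960/2873)((2873/256)z + 2873/128) + (0)
Last nonzero remainder: (2873/256)z + 2873/128. Dividing through by 2873/256 gives the monic gcd z + 2.

z + 2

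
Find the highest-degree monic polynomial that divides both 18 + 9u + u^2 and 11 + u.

1

Apply the Euclidean algorithm:
  u^2 + 9u + 18 = (u − 2)(u + 11) + (40)
  u + 11 = ((1/40)u + 11/40)(40) + (0)
The last nonzero remainder is the constant 40, so the polynomials are coprime and gcd = 1.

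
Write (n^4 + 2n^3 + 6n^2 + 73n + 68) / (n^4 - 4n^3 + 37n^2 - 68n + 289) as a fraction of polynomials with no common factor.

(n^2 + 5n + 4)/(n^2 - n + 17)

Repeated division with remainder:
  n^4 + 2n^3 + 6n^2 + 73n + 68 = (n^4 - 4n^3 + 37n^2 - 68n + 289) + (6n^3 - 31n^2 + 141n - 221)
  n^4 - 4n^3 + 37n^2 - 68n + 289 = ((1/6)n + 7/36)(6n^3 - 31n^2 + 141n - 221) + ((703/36)n^2 - (703/12)n + 11951/36)
  6n^3 - 31n^2 + 141n - 221 = ((216/703)n - 468/703)((703/36)n^2 - (703/12)n + 11951/36) + (0)
Last nonzero remainder: (703/36)n^2 - (703/12)n + 11951/36. Dividing through by 703/36 gives the monic gcd n^2 - 3n + 17.
Cancel n^2 - 3n + 17 from numerator and denominator to get the reduced form.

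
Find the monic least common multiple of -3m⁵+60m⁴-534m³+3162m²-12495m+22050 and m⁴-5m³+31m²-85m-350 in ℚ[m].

m⁶-18m⁵+138m⁴-698m³+2057m²+980m-14700

Repeated division with remainder:
  -3m⁵+60m⁴-534m³+3162m²-12495m+22050 = (-3m+45)(m⁴-5m³+31m²-85m-350) + (-216m³+1512m²-9720m+37800)
  m⁴-5m³+31m²-85m-350 = (-(1/216)m-1/108)(-216m³+1512m²-9720m+37800) + (0)
Last nonzero remainder: -216m³+1512m²-9720m+37800. Dividing through by -216 gives the monic gcd m³-7m²+45m-175.
Then lcm(f, g) = f·g / gcd(f, g); expanding and making the result monic gives the answer.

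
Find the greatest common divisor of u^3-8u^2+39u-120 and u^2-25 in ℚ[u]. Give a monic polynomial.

Repeated division with remainder:
  u^3-8u^2+39u-120 = (u-8)(u^2-25) + (64u-320)
  u^2-25 = ((1/64)u+5/64)(64u-320) + (0)
Last nonzero remainder: 64u-320. Dividing through by 64 gives the monic gcd u-5.

u-5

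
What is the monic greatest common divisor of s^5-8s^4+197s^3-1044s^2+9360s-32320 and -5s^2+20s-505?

s^2-4s+101

Apply the Euclidean algorithm:
  s^5-8s^4+197s^3-1044s^2+9360s-32320 = (-(1/5)s^3+(4/5)s^2-16s+64)(-5s^2+20s-505) + (0)
Last nonzero remainder: -5s^2+20s-505. Dividing through by -5 gives the monic gcd s^2-4s+101.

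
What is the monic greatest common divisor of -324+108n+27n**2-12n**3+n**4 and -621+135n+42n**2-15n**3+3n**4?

-9+n**2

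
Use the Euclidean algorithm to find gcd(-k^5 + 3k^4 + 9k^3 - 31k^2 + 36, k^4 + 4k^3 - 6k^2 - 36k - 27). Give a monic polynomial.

k^3 + k^2 - 9k - 9

By polynomial division,
  -k^5 + 3k^4 + 9k^3 - 31k^2 + 36 = (-k + 7)(k^4 + 4k^3 - 6k^2 - 36k - 27) + (-25k^3 - 25k^2 + 225k + 225)
  k^4 + 4k^3 - 6k^2 - 36k - 27 = (-(1/25)k - 3/25)(-25k^3 - 25k^2 + 225k + 225) + (0)
Last nonzero remainder: -25k^3 - 25k^2 + 225k + 225. Dividing through by -25 gives the monic gcd k^3 + k^2 - 9k - 9.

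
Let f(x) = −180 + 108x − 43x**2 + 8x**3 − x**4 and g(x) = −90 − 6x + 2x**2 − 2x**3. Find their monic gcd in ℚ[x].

Repeated division with remainder:
  −x**4 + 8x**3 − 43x**2 + 108x − 180 = ((1/2)x − 7/2)(−2x**3 + 2x**2 − 6x − 90) + (−33x**2 + 132x − 495)
  −2x**3 + 2x**2 − 6x − 90 = ((2/33)x + 2/11)(−33x**2 + 132x − 495) + (0)
Last nonzero remainder: −33x**2 + 132x − 495. Dividing through by −33 gives the monic gcd x**2 − 4x + 15.

15 − 4x + x**2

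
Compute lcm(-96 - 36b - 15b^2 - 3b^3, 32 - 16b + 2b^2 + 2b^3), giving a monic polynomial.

128 - 48b + 16b^2 + b^3 + 2b^4 + b^5

Apply the Euclidean algorithm:
  -3b^3 - 15b^2 - 36b - 96 = (-3/2)(2b^3 + 2b^2 - 16b + 32) + (-12b^2 - 60b - 48)
  2b^3 + 2b^2 - 16b + 32 = (-(1/6)b + 2/3)(-12b^2 - 60b - 48) + (16b + 64)
  -12b^2 - 60b - 48 = (-(3/4)b - 3/4)(16b + 64) + (0)
Last nonzero remainder: 16b + 64. Dividing through by 16 gives the monic gcd b + 4.
Then lcm(f, g) = f·g / gcd(f, g); expanding and making the result monic gives the answer.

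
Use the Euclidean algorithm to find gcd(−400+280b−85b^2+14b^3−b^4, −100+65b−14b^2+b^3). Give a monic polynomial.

20−9b+b^2

Euclidean algorithm in ℚ[b]:
  −b^4+14b^3−85b^2+280b−400 = (−b)(b^3−14b^2+65b−100) + (−20b^2+180b−400)
  b^3−14b^2+65b−100 = (−(1/20)b+1/4)(−20b^2+180b−400) + (0)
Last nonzero remainder: −20b^2+180b−400. Dividing through by −20 gives the monic gcd b^2−9b+20.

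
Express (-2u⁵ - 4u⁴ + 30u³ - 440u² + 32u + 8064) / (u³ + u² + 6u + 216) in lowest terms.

(-2u³ - 14u² + 32u + 224)/(u + 6)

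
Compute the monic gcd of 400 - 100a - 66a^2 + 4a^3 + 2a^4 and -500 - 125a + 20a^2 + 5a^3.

-100 - 25a + 4a^2 + a^3

Repeated division with remainder:
  2a^4 + 4a^3 - 66a^2 - 100a + 400 = ((2/5)a - 4/5)(5a^3 + 20a^2 - 125a - 500) + (0)
Last nonzero remainder: 5a^3 + 20a^2 - 125a - 500. Dividing through by 5 gives the monic gcd a^3 + 4a^2 - 25a - 100.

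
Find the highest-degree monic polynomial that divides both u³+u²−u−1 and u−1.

u−1

Apply the Euclidean algorithm:
  u³+u²−u−1 = (u²+2u+1)(u−1) + (0)
The last nonzero remainder u−1 is already monic.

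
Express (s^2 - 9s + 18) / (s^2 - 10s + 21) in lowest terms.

By polynomial division,
  s^2 - 9s + 18 = (s^2 - 10s + 21) + (s - 3)
  s^2 - 10s + 21 = (s - 7)(s - 3) + (0)
The last nonzero remainder s - 3 is already monic.
Cancel s - 3 from numerator and denominator to get the reduced form.

(s - 6)/(s - 7)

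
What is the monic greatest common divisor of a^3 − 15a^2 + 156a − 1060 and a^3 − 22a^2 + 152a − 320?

a − 10

Euclidean algorithm in ℚ[a]:
  a^3 − 15a^2 + 156a − 1060 = (a^3 − 22a^2 + 152a − 320) + (7a^2 + 4a − 740)
  a^3 − 22a^2 + 152a − 320 = ((1/7)a − 158/49)(7a^2 + 4a − 740) + ((13260/49)a − 132600/49)
  7a^2 + 4a − 740 = ((343/13260)a + 1813/6630)((13260/49)a − 132600/49) + (0)
Last nonzero remainder: (13260/49)a − 132600/49. Dividing through by 13260/49 gives the monic gcd a − 10.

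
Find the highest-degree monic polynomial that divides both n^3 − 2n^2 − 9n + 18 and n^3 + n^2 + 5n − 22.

n − 2

Euclidean algorithm in ℚ[n]:
  n^3 − 2n^2 − 9n + 18 = (n^3 + n^2 + 5n − 22) + (−3n^2 − 14n + 40)
  n^3 + n^2 + 5n − 22 = (−(1/3)n + 11/9)(−3n^2 − 14n + 40) + ((319/9)n − 638/9)
  −3n^2 − 14n + 40 = (−(27/319)n − 180/319)((319/9)n − 638/9) + (0)
Last nonzero remainder: (319/9)n − 638/9. Dividing through by 319/9 gives the monic gcd n − 2.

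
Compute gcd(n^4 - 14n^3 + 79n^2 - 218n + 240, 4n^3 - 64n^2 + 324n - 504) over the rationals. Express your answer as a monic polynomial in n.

n - 3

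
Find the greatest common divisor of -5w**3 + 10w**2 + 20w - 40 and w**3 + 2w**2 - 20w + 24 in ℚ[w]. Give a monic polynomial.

w**2 - 4w + 4

Repeated division with remainder:
  -5w**3 + 10w**2 + 20w - 40 = (-5)(w**3 + 2w**2 - 20w + 24) + (20w**2 - 80w + 80)
  w**3 + 2w**2 - 20w + 24 = ((1/20)w + 3/10)(20w**2 - 80w + 80) + (0)
Last nonzero remainder: 20w**2 - 80w + 80. Dividing through by 20 gives the monic gcd w**2 - 4w + 4.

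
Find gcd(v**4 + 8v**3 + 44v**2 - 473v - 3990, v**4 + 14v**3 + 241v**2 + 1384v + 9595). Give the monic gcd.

Apply the Euclidean algorithm:
  v**4 + 8v**3 + 44v**2 - 473v - 3990 = (v**4 + 14v**3 + 241v**2 + 1384v + 9595) + (-6v**3 - 197v**2 - 1857v - 13585)
  v**4 + 14v**3 + 241v**2 + 1384v + 9595 = (-(1/6)v + 113/36)(-6v**3 - 197v**2 - 1857v - 13585) + ((19795/36)v**2 + (19795/4)v + 1880525/36)
  -6v**3 - 197v**2 - 1857v - 13585 = (-(216/19795)v - 5148/19795)((19795/36)v**2 + (19795/4)v + 1880525/36) + (0)
Last nonzero remainder: (19795/36)v**2 + (19795/4)v + 1880525/36. Dividing through by 19795/36 gives the monic gcd v**2 + 9v + 95.

v**2 + 9v + 95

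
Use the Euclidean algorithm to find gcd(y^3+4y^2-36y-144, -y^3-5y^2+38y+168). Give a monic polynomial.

Apply the Euclidean algorithm:
  y^3+4y^2-36y-144 = (-1)(-y^3-5y^2+38y+168) + (-y^2+2y+24)
  -y^3-5y^2+38y+168 = (y+7)(-y^2+2y+24) + (0)
Last nonzero remainder: -y^2+2y+24. Dividing through by -1 gives the monic gcd y^2-2y-24.

y^2-2y-24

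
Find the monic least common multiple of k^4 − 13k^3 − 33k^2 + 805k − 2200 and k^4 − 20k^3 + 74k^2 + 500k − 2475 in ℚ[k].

k^6 − 17k^5 − 26k^4 + 1522k^3 − 3935k^2 − 27425k + 99000

Repeated division with remainder:
  k^4 − 13k^3 − 33k^2 + 805k − 2200 = (k^4 − 20k^3 + 74k^2 + 500k − 2475) + (7k^3 − 107k^2 + 305k + 275)
  k^4 − 20k^3 + 74k^2 + 500k − 2475 = ((1/7)k − 33/49)(7k^3 − 107k^2 + 305k + 275) + (−(2040/49)k^2 + (32640/49)k − 112200/49)
  7k^3 − 107k^2 + 305k + 275 = (−(343/2040)k − 49/408)(−(2040/49)k^2 + (32640/49)k − 112200/49) + (0)
Last nonzero remainder: −(2040/49)k^2 + (32640/49)k − 112200/49. Dividing through by −2040/49 gives the monic gcd k^2 − 16k + 55.
Then lcm(f, g) = f·g / gcd(f, g); expanding and making the result monic gives the answer.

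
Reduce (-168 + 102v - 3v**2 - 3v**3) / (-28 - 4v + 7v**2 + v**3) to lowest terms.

(12 - 3v)/(2 + v)

Euclidean algorithm in ℚ[v]:
  -3v**3 - 3v**2 + 102v - 168 = (-3)(v**3 + 7v**2 - 4v - 28) + (18v**2 + 90v - 252)
  v**3 + 7v**2 - 4v - 28 = ((1/18)v + 1/9)(18v**2 + 90v - 252) + (0)
Last nonzero remainder: 18v**2 + 90v - 252. Dividing through by 18 gives the monic gcd v**2 + 5v - 14.
Cancel v**2 + 5v - 14 from numerator and denominator to get the reduced form.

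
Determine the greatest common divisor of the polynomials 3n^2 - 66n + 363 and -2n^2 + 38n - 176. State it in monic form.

n - 11

By polynomial division,
  3n^2 - 66n + 363 = (-3/2)(-2n^2 + 38n - 176) + (-9n + 99)
  -2n^2 + 38n - 176 = ((2/9)n - 16/9)(-9n + 99) + (0)
Last nonzero remainder: -9n + 99. Dividing through by -9 gives the monic gcd n - 11.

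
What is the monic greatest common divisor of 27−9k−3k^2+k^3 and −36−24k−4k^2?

3+k

By polynomial division,
  k^3−3k^2−9k+27 = (−(1/4)k+9/4)(−4k^2−24k−36) + (36k+108)
  −4k^2−24k−36 = (−(1/9)k−1/3)(36k+108) + (0)
Last nonzero remainder: 36k+108. Dividing through by 36 gives the monic gcd k+3.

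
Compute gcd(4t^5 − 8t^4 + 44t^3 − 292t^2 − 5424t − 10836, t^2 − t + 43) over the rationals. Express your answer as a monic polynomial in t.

By polynomial division,
  4t^5 − 8t^4 + 44t^3 − 292t^2 − 5424t − 10836 = (4t^3 − 4t^2 − 132t − 252)(t^2 − t + 43) + (0)
The last nonzero remainder t^2 − t + 43 is already monic.

t^2 − t + 43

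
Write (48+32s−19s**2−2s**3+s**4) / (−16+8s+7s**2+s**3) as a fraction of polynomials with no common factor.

(12+5s−6s**2+s**3)/(−4+3s+s**2)

By polynomial division,
  s**4−2s**3−19s**2+32s+48 = (s−9)(s**3+7s**2+8s−16) + (36s**2+120s−96)
  s**3+7s**2+8s−16 = ((1/36)s+11/108)(36s**2+120s−96) + (−(14/9)s−56/9)
  36s**2+120s−96 = (−(162/7)s+108/7)(−(14/9)s−56/9) + (0)
Last nonzero remainder: −(14/9)s−56/9. Dividing through by −14/9 gives the monic gcd s+4.
Cancel s+4 from numerator and denominator to get the reduced form.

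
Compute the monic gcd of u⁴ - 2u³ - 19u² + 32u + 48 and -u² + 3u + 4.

u² - 3u - 4

Repeated division with remainder:
  u⁴ - 2u³ - 19u² + 32u + 48 = (-u² - u + 12)(-u² + 3u + 4) + (0)
Last nonzero remainder: -u² + 3u + 4. Dividing through by -1 gives the monic gcd u² - 3u - 4.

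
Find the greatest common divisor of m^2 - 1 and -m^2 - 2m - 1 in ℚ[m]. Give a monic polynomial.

m + 1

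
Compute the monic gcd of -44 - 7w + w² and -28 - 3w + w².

Euclidean algorithm in ℚ[w]:
  w² - 7w - 44 = (w² - 3w - 28) + (-4w - 16)
  w² - 3w - 28 = (-(1/4)w + 7/4)(-4w - 16) + (0)
Last nonzero remainder: -4w - 16. Dividing through by -4 gives the monic gcd w + 4.

4 + w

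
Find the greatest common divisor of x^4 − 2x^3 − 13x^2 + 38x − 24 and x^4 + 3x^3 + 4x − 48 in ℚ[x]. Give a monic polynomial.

x^2 + 2x − 8

Apply the Euclidean algorithm:
  x^4 − 2x^3 − 13x^2 + 38x − 24 = (x^4 + 3x^3 + 4x − 48) + (−5x^3 − 13x^2 + 34x + 24)
  x^4 + 3x^3 + 4x − 48 = (−(1/5)x − 2/25)(−5x^3 − 13x^2 + 34x + 24) + ((144/25)x^2 + (288/25)x − 1152/25)
  −5x^3 − 13x^2 + 34x + 24 = (−(125/144)x − 25/48)((144/25)x^2 + (288/25)x − 1152/25) + (0)
Last nonzero remainder: (144/25)x^2 + (288/25)x − 1152/25. Dividing through by 144/25 gives the monic gcd x^2 + 2x − 8.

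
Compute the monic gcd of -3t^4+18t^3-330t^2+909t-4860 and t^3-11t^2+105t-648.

t^2-3t+81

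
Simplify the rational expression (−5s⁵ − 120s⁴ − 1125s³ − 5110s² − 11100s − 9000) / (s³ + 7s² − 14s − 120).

(−5s³ − 65s² − 260s − 300)/(s − 4)

By polynomial division,
  −5s⁵ − 120s⁴ − 1125s³ − 5110s² − 11100s − 9000 = (−5s² − 85s − 600)(s³ + 7s² − 14s − 120) + (−2700s² − 29700s − 81000)
  s³ + 7s² − 14s − 120 = (−(1/2700)s + 1/675)(−2700s² − 29700s − 81000) + (0)
Last nonzero remainder: −2700s² − 29700s − 81000. Dividing through by −2700 gives the monic gcd s² + 11s + 30.
Cancel s² + 11s + 30 from numerator and denominator to get the reduced form.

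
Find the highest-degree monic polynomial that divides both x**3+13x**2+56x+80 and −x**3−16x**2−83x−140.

x**2+9x+20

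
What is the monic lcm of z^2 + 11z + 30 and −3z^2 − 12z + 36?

Repeated division with remainder:
  z^2 + 11z + 30 = (−1/3)(−3z^2 − 12z + 36) + (7z + 42)
  −3z^2 − 12z + 36 = (−(3/7)z + 6/7)(7z + 42) + (0)
Last nonzero remainder: 7z + 42. Dividing through by 7 gives the monic gcd z + 6.
Then lcm(f, g) = f·g / gcd(f, g); expanding and making the result monic gives the answer.

z^3 + 9z^2 + 8z − 60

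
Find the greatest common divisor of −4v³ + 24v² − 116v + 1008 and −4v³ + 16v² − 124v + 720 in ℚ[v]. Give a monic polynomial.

v² + v + 36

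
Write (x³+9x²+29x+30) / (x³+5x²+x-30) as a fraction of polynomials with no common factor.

(x+2)/(x-2)

Apply the Euclidean algorithm:
  x³+9x²+29x+30 = (x³+5x²+x-30) + (4x²+28x+60)
  x³+5x²+x-30 = ((1/4)x-1/2)(4x²+28x+60) + (0)
Last nonzero remainder: 4x²+28x+60. Dividing through by 4 gives the monic gcd x²+7x+15.
Cancel x²+7x+15 from numerator and denominator to get the reduced form.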